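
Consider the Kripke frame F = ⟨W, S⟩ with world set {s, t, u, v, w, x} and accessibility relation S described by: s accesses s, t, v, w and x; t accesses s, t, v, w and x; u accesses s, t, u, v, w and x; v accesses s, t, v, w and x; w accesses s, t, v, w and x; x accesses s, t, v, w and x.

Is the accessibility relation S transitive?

Yes

Transitive: yes — every two-step S-path is closed by a direct edge.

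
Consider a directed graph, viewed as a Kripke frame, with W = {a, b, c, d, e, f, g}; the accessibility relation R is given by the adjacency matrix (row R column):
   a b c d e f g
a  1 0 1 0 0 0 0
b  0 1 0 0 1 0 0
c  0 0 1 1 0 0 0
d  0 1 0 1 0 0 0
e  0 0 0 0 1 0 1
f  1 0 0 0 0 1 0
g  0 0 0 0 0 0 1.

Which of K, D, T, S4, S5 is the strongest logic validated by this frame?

T

Serial (axiom D): yes — every world has a successor (e.g. a R a).
Reflexive (axiom T): yes — every world is R-related to itself.
Transitive (axiom 4): no — a R c and c R d, but not a R d.
Euclidean (axiom 5): no — a R c and a R a, but not c R a.
So F validates K, D, T; S4 would additionally require R to be transitive. The strongest is T.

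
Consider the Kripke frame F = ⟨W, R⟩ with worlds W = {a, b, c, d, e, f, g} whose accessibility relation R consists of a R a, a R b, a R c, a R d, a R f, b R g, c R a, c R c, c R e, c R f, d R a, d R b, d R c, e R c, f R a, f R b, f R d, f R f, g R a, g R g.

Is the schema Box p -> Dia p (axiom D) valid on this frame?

Yes

Axiom D corresponds to the accessibility relation being serial.
Serial: yes — every world has a successor (e.g. a R a).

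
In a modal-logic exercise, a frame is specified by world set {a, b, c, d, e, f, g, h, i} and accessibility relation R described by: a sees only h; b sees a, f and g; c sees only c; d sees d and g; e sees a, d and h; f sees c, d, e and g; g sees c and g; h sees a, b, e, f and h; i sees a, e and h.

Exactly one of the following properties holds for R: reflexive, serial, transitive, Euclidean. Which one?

serial

Reflexive: no — a is not related to itself.
Serial: yes — every world has a successor (e.g. a R h).
Transitive: no — a R h and h R b, but not a R b.
Euclidean: no — b R a and b R f, but not a R f.
Only serial holds.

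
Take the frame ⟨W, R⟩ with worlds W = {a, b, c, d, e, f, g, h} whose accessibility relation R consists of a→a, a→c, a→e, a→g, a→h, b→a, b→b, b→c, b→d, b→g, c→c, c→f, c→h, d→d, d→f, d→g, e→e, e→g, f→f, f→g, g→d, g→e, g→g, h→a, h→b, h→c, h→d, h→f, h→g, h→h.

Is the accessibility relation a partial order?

No

Reflexive: yes — every world is R-related to itself.
Transitive: no — a R c and c R f, but not a R f.
Antisymmetric: no — a R h and h R a with a ≠ h.
So R is not a partial order.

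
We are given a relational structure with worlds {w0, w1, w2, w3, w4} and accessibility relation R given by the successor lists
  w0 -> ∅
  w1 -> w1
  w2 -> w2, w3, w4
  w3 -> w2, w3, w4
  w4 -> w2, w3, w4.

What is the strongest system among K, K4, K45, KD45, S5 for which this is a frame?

K45

Transitive (axiom 4): yes — every two-step R-path is closed by a direct edge.
Euclidean (axiom 5): yes — any two successors of a common world are R-related.
Serial (axiom D): no — w0 has no R-successor.
Reflexive (axiom T): no — w0 is not related to itself.
So F validates K, K4, K45; KD45 would additionally require R to be serial. The strongest is K45.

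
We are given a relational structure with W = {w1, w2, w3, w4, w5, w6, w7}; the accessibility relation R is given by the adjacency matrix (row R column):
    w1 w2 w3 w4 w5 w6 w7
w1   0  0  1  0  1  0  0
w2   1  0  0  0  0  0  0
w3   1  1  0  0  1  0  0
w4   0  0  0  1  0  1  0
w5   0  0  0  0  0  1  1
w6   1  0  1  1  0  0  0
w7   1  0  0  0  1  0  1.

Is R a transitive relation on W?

Transitive: no — w1 R w3 and w3 R w2, but not w1 R w2.

No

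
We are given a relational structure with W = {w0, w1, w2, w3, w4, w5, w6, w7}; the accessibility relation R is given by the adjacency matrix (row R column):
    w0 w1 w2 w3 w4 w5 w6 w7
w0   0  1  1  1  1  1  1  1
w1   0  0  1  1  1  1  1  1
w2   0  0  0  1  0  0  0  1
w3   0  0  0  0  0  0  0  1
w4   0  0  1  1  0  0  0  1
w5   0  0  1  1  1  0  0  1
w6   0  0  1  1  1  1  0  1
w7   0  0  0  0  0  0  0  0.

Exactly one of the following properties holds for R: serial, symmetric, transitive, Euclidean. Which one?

Serial: no — w7 has no R-successor.
Symmetric: no — w0 R w1 but not w1 R w0.
Transitive: yes — every two-step R-path is closed by a direct edge.
Euclidean: no — w0 R w2 and w0 R w1, but not w2 R w1.
Only transitive holds.

transitive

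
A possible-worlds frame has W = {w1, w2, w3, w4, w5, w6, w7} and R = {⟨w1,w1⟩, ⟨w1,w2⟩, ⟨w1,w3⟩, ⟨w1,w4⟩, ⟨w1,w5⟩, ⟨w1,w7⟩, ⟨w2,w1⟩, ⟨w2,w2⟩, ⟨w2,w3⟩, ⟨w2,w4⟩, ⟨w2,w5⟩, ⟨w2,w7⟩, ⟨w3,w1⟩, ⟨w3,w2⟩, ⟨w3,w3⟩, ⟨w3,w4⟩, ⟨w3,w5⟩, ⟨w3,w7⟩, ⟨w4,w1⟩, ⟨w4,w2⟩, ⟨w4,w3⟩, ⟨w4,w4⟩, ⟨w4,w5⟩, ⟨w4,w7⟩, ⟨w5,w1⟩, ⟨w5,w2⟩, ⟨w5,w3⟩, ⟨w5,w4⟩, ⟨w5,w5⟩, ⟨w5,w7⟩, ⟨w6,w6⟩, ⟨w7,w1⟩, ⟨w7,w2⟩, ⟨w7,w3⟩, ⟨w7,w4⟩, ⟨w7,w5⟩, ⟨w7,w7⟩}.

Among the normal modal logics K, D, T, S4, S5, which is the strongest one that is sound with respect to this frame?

Serial (axiom D): yes — every world has a successor (e.g. w1 R w1).
Reflexive (axiom T): yes — every world is R-related to itself.
Transitive (axiom 4): yes — every two-step R-path is closed by a direct edge.
Euclidean (axiom 5): yes — any two successors of a common world are R-related.
So F validates K, D, T, S4, S5. The strongest is S5.

S5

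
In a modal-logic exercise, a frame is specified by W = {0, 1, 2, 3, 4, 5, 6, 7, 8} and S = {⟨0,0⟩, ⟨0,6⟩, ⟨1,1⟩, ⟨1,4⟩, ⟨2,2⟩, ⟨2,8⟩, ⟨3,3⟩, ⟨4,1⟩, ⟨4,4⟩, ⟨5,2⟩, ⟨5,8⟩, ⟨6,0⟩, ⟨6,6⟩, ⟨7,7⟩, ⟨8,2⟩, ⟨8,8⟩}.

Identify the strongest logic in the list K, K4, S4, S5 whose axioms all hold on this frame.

Transitive (axiom 4): yes — every two-step S-path is closed by a direct edge.
Reflexive (axiom T): no — 5 is not related to itself.
Euclidean (axiom 5): yes — any two successors of a common world are S-related.
So F validates K, K4; S4 would additionally require S to be reflexive. The strongest is K4.

K4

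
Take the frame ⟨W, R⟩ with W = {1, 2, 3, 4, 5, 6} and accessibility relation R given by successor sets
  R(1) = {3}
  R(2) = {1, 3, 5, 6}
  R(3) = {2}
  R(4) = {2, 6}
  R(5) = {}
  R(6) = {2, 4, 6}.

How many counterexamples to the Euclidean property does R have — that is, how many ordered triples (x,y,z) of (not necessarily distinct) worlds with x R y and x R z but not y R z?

Enumerating: (1,3,3), (2,1,1), (2,1,5), (2,1,6), (2,3,1), (2,3,3), (2,3,5), (2,3,6), (2,5,1), (2,5,3), (2,5,5), (2,5,6), … and 8 more.
Total: 20.

20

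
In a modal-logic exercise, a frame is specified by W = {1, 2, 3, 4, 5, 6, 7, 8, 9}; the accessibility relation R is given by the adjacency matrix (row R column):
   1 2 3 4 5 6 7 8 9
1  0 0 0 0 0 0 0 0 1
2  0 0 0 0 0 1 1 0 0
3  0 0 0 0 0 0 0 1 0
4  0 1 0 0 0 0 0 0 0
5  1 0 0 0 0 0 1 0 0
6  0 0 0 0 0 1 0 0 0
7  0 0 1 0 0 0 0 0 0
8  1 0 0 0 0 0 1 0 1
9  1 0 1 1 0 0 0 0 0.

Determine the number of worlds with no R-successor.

0

R is serial; there are no such worlds.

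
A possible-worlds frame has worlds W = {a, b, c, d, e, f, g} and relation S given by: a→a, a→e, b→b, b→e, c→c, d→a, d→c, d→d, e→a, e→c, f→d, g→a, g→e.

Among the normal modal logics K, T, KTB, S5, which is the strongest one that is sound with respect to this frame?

Reflexive (axiom T): no — e is not related to itself.
Symmetric (axiom B): no — b S e but not e S b.
Euclidean (axiom 5): no — d S a and d S c, but not a S c.
So F validates K; T would additionally require S to be reflexive. The strongest is K.

K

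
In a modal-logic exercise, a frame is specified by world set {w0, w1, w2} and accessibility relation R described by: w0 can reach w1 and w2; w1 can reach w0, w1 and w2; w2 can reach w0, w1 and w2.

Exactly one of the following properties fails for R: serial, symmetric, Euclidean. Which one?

Euclidean

Serial: yes — every world has a successor (e.g. w0 R w1).
Symmetric: yes — every pair in R has its reverse in R.
Euclidean: no — w1 R w0 and w1 R w0, but not w0 R w0.
Only Euclidean fails.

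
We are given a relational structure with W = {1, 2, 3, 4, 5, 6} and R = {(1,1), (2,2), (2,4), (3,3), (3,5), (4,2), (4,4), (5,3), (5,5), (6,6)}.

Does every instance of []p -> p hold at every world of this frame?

Yes

Axiom T corresponds to the accessibility relation being reflexive.
Reflexive: yes — every world is R-related to itself.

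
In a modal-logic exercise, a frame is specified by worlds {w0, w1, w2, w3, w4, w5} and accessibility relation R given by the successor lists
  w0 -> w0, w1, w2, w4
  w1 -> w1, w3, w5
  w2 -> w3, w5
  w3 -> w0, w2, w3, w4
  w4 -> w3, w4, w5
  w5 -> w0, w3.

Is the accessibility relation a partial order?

No

Reflexive: no — w2 is not related to itself.
Transitive: no — w0 R w1 and w1 R w3, but not w0 R w3.
Antisymmetric: no — w2 R w3 and w3 R w2 with w2 ≠ w3.
So R is not a partial order.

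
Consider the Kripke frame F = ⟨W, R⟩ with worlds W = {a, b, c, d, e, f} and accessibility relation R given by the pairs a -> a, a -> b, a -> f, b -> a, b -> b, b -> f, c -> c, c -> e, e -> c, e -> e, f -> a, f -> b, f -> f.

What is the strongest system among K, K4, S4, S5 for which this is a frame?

K4

Transitive (axiom 4): yes — every two-step R-path is closed by a direct edge.
Reflexive (axiom T): no — d is not related to itself.
Euclidean (axiom 5): yes — any two successors of a common world are R-related.
So F validates K, K4; S4 would additionally require R to be reflexive. The strongest is K4.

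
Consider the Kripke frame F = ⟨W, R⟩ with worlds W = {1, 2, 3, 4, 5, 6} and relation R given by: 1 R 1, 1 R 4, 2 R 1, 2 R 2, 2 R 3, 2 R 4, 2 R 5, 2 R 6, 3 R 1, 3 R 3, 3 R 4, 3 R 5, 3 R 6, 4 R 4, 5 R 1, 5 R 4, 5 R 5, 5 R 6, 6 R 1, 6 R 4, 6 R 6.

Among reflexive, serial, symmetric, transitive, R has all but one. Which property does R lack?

symmetric

Reflexive: yes — every world is R-related to itself.
Serial: yes — every world has a successor (e.g. 1 R 1).
Symmetric: no — 1 R 4 but not 4 R 1.
Transitive: yes — every two-step R-path is closed by a direct edge.
Only symmetric fails.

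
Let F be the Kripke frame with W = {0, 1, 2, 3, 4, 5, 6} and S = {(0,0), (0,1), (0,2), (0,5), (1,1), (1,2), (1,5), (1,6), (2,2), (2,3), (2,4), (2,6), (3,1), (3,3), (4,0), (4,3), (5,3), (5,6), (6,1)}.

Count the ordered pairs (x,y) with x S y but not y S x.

Enumerating: (0,1), (0,2), (0,5), (1,2), (1,5), (2,3), (2,4), (2,6), (3,1), (4,0), (4,3), (5,3), (5,6).

13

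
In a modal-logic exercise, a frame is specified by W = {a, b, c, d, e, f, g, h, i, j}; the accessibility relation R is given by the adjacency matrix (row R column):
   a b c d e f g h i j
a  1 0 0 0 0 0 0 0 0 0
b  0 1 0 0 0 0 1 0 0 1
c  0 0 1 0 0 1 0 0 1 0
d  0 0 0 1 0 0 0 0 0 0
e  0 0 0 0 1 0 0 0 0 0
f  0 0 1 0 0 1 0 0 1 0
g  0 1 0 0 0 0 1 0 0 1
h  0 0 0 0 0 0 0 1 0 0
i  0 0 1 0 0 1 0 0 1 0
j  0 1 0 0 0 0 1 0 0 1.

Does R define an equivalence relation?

Reflexive: yes — every world is R-related to itself.
Symmetric: yes — every pair in R has its reverse in R.
Transitive: yes — every two-step R-path is closed by a direct edge.
So R is an equivalence relation.

Yes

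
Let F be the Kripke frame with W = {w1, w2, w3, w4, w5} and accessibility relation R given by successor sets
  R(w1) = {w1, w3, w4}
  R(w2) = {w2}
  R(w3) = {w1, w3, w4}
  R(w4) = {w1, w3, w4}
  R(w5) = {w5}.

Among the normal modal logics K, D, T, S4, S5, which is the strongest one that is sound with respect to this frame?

S5

Serial (axiom D): yes — every world has a successor (e.g. w1 R w1).
Reflexive (axiom T): yes — every world is R-related to itself.
Transitive (axiom 4): yes — every two-step R-path is closed by a direct edge.
Euclidean (axiom 5): yes — any two successors of a common world are R-related.
So F validates K, D, T, S4, S5. The strongest is S5.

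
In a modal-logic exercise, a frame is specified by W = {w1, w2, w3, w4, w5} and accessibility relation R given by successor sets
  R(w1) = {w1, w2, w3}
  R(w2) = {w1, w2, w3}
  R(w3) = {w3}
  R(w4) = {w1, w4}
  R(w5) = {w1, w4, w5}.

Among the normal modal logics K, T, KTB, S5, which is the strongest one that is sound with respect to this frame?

T

Reflexive (axiom T): yes — every world is R-related to itself.
Symmetric (axiom B): no — w1 R w3 but not w3 R w1.
Euclidean (axiom 5): no — w1 R w3 and w1 R w2, but not w3 R w2.
So F validates K, T; KTB would additionally require R to be symmetric. The strongest is T.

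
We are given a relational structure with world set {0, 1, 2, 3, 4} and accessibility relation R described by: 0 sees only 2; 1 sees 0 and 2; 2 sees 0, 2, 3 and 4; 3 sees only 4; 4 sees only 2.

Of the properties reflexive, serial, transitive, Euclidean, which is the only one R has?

Reflexive: no — 0 is not related to itself.
Serial: yes — every world has a successor (e.g. 0 R 2).
Transitive: no — 0 R 2 and 2 R 3, but not 0 R 3.
Euclidean: no — 2 R 0 and 2 R 3, but not 0 R 3.
Only serial holds.

serial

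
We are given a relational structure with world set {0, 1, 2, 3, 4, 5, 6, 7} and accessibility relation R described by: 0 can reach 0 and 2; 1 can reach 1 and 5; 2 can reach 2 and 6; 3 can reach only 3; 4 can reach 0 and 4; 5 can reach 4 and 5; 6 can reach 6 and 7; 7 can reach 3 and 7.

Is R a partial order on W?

No

Reflexive: yes — every world is R-related to itself.
Transitive: no — 0 R 2 and 2 R 6, but not 0 R 6.
Antisymmetric: yes — no distinct pair is related both ways.
So R is not a partial order.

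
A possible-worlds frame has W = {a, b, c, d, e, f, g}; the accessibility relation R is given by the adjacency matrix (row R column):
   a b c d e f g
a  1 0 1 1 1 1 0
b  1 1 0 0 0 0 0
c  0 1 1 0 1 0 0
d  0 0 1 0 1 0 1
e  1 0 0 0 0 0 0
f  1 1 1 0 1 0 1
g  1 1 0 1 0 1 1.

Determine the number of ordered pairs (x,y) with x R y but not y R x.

Enumerating: (a,c), (a,d), (b,a), (c,b), (c,e), (d,c), (d,e), (f,b), (f,c), (f,e), (g,a), (g,b).

12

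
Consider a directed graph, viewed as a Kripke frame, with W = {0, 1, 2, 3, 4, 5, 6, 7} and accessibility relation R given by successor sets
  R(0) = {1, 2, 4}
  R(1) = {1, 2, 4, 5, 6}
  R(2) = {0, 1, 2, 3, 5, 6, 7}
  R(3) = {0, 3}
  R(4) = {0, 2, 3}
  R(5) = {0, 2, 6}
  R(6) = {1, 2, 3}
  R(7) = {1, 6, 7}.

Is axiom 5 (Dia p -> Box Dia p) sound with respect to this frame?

No

By correspondence theory, 5 is valid on a frame iff R is Euclidean.
Euclidean: no — 0 R 2 and 0 R 4, but not 2 R 4.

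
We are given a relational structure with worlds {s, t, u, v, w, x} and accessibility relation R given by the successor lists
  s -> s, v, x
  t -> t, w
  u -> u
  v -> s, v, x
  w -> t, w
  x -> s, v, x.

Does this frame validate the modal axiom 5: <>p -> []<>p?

The schema 5 characterises exactly the Euclidean frames.
Euclidean: yes — any two successors of a common world are R-related.

Yes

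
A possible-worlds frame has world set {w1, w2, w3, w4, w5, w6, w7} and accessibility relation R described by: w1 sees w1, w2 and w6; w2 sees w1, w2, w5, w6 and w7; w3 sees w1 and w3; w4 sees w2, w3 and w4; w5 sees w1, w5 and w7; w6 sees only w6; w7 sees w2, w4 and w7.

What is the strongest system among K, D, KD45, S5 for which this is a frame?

D

Serial (axiom D): yes — every world has a successor (e.g. w1 R w1).
Euclidean (axiom 5): no — w1 R w6 and w1 R w2, but not w6 R w2.
Transitive (axiom 4): no — w1 R w2 and w2 R w5, but not w1 R w5.
Reflexive (axiom T): yes — every world is R-related to itself.
So F validates K, D; KD45 would additionally require R to be Euclidean and transitive. The strongest is D.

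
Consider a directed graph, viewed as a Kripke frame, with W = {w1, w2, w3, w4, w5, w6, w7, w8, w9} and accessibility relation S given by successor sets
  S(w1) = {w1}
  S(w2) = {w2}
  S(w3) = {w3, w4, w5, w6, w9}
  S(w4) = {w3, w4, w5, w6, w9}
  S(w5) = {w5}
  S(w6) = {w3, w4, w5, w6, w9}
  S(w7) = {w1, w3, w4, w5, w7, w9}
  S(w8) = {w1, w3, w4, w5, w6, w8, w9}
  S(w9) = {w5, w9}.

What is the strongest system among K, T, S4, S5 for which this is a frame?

T

Reflexive (axiom T): yes — every world is S-related to itself.
Transitive (axiom 4): no — w7 S w3 and w3 S w6, but not w7 S w6.
Euclidean (axiom 5): no — w3 S w5 and w3 S w4, but not w5 S w4.
So F validates K, T; S4 would additionally require S to be transitive. The strongest is T.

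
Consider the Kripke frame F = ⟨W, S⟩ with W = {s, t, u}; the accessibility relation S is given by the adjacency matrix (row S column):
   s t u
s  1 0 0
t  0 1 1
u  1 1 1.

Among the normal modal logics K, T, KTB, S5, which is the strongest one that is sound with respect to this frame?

Reflexive (axiom T): yes — every world is S-related to itself.
Symmetric (axiom B): no — u S s but not s S u.
Euclidean (axiom 5): no — u S s and u S t, but not s S t.
So F validates K, T; KTB would additionally require S to be symmetric. The strongest is T.

T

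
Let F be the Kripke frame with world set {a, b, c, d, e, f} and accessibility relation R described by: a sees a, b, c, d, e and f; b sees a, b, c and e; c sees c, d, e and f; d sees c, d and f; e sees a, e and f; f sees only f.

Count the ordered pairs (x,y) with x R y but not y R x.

Enumerating: (a,c), (a,d), (a,f), (b,c), (b,e), (c,e), (c,f), (d,f), (e,f).

9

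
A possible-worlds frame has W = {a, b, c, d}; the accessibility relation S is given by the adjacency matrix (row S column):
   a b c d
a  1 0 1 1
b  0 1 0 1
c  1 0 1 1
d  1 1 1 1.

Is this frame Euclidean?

Euclidean: no — d S a and d S b, but not a S b.

No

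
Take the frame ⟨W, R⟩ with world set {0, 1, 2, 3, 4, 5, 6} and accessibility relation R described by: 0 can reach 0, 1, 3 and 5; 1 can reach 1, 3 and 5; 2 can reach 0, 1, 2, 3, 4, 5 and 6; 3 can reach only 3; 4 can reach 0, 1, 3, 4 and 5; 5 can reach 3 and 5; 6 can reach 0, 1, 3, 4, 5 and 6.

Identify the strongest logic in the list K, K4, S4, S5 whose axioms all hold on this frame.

S4

Transitive (axiom 4): yes — every two-step R-path is closed by a direct edge.
Reflexive (axiom T): yes — every world is R-related to itself.
Euclidean (axiom 5): no — 0 R 3 and 0 R 1, but not 3 R 1.
So F validates K, K4, S4; S5 would additionally require R to be Euclidean. The strongest is S4.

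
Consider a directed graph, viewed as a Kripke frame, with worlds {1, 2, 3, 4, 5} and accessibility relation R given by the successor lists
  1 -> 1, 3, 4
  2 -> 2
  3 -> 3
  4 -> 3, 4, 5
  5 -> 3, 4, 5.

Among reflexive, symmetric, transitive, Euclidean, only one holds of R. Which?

Reflexive: yes — every world is R-related to itself.
Symmetric: no — 1 R 3 but not 3 R 1.
Transitive: no — 1 R 4 and 4 R 5, but not 1 R 5.
Euclidean: no — 1 R 3 and 1 R 4, but not 3 R 4.
Only reflexive holds.

reflexive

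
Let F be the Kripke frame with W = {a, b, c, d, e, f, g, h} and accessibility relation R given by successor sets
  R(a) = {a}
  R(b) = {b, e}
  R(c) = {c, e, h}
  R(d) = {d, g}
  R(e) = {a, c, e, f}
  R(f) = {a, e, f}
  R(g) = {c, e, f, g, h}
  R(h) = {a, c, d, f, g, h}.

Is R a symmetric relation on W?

Symmetric: no — b R e but not e R b.

No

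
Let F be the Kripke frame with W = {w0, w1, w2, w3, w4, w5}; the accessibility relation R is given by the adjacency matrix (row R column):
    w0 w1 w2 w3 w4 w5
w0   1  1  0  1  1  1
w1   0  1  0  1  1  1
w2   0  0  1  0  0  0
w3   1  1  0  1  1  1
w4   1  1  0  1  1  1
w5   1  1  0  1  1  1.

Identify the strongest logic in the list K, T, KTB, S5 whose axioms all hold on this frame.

T

Reflexive (axiom T): yes — every world is R-related to itself.
Symmetric (axiom B): no — w0 R w1 but not w1 R w0.
Euclidean (axiom 5): no — w3 R w1 and w3 R w0, but not w1 R w0.
So F validates K, T; KTB would additionally require R to be symmetric. The strongest is T.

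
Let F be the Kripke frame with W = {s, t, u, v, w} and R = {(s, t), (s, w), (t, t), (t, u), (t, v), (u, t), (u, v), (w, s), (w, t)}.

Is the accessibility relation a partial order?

Reflexive: no — s is not related to itself.
Transitive: no — s R t and t R u, but not s R u.
Antisymmetric: no — s R w and w R s with s ≠ w.
So R is not a partial order.

No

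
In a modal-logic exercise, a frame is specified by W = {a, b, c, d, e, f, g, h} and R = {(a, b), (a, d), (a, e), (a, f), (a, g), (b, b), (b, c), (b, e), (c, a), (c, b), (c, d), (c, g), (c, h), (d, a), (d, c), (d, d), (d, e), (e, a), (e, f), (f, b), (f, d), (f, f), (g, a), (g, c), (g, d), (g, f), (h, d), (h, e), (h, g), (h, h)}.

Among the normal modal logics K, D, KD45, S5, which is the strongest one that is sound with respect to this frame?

Serial (axiom D): yes — every world has a successor (e.g. a R b).
Euclidean (axiom 5): no — a R b and a R d, but not b R d.
Transitive (axiom 4): no — a R b and b R c, but not a R c.
Reflexive (axiom T): no — a is not related to itself.
So F validates K, D; KD45 would additionally require R to be Euclidean and transitive. The strongest is D.

D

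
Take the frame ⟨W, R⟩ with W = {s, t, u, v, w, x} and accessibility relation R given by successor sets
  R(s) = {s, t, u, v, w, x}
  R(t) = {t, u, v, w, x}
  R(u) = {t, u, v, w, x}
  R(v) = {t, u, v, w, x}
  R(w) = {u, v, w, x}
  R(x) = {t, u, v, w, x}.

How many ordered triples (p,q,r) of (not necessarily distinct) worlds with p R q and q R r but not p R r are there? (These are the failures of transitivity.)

Enumerating: (w,u,t), (w,v,t), (w,x,t).

3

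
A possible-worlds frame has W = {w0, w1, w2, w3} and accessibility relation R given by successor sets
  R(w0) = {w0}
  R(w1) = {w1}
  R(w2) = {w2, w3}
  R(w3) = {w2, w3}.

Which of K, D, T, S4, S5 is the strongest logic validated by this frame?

Serial (axiom D): yes — every world has a successor (e.g. w0 R w0).
Reflexive (axiom T): yes — every world is R-related to itself.
Transitive (axiom 4): yes — every two-step R-path is closed by a direct edge.
Euclidean (axiom 5): yes — any two successors of a common world are R-related.
So F validates K, D, T, S4, S5. The strongest is S5.

S5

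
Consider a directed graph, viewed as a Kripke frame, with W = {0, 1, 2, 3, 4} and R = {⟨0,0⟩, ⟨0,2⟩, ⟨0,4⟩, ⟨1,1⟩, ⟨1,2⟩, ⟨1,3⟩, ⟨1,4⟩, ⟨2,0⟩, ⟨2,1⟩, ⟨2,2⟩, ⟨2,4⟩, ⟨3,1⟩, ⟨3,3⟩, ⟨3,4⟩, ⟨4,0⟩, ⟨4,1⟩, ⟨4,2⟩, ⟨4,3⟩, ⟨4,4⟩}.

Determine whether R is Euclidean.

Euclidean: no — 1 R 2 and 1 R 3, but not 2 R 3.

No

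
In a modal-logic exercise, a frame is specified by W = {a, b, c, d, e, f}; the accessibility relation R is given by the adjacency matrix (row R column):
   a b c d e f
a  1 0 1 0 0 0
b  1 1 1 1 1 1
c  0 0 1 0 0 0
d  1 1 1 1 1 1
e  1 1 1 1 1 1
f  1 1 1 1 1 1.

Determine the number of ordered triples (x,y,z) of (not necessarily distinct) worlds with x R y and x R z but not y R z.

Enumerating: (a,c,a), (b,a,b), (b,a,d), (b,a,e), (b,a,f), (b,c,a), (b,c,b), (b,c,d), (b,c,e), (b,c,f), (d,a,b), (d,a,d), … and 25 more.
Total: 37.

37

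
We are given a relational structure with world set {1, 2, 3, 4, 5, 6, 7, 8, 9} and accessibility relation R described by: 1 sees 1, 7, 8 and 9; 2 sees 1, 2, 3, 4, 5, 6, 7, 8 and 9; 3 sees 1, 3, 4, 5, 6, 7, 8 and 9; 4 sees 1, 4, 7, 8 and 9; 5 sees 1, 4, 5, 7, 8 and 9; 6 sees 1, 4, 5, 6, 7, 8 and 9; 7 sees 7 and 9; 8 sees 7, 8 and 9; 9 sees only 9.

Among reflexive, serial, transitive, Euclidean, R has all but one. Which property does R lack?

Euclidean

Reflexive: yes — every world is R-related to itself.
Serial: yes — every world has a successor (e.g. 1 R 1).
Transitive: yes — every two-step R-path is closed by a direct edge.
Euclidean: no — 1 R 7 and 1 R 8, but not 7 R 8.
Only Euclidean fails.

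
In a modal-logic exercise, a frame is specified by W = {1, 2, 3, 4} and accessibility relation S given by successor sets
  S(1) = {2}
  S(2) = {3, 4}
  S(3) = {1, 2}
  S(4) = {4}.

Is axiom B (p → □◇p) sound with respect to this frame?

No

The schema B characterises exactly the symmetric frames.
Symmetric: no — 1 S 2 but not 2 S 1.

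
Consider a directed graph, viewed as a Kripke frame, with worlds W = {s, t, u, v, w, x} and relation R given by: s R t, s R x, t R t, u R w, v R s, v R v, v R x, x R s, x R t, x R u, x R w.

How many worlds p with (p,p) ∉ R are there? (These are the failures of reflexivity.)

Enumerating: s, u, w, x.

4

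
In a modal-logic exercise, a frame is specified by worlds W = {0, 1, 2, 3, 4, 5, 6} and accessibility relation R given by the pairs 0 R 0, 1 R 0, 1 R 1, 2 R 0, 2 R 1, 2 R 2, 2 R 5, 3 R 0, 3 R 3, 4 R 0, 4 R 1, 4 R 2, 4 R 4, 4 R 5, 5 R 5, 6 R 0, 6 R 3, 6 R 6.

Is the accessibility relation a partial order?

Reflexive: yes — every world is R-related to itself.
Transitive: yes — every two-step R-path is closed by a direct edge.
Antisymmetric: yes — no distinct pair is related both ways.
So R is a partial order.

Yes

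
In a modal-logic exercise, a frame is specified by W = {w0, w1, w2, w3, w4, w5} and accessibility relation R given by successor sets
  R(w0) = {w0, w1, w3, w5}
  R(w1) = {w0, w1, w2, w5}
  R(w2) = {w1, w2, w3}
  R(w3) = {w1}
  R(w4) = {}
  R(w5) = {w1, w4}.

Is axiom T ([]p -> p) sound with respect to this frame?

No

By correspondence theory, T is valid on a frame iff R is reflexive.
Reflexive: no — w3 is not related to itself.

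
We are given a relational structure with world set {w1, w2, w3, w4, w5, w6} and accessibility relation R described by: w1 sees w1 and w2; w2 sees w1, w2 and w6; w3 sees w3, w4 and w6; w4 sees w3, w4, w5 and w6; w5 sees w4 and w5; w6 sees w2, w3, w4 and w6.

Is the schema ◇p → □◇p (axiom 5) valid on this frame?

No

The schema 5 characterises exactly the Euclidean frames.
Euclidean: no — w2 R w1 and w2 R w6, but not w1 R w6.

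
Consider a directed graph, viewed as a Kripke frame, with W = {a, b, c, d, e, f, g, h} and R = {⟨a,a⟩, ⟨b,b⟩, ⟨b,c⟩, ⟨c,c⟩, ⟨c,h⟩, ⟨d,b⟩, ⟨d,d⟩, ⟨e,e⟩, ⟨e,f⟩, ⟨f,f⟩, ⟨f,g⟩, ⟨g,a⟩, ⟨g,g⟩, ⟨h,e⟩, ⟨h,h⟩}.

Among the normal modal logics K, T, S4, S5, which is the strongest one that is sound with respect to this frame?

Reflexive (axiom T): yes — every world is R-related to itself.
Transitive (axiom 4): no — b R c and c R h, but not b R h.
Euclidean (axiom 5): no — b R c and b R b, but not c R b.
So F validates K, T; S4 would additionally require R to be transitive. The strongest is T.

T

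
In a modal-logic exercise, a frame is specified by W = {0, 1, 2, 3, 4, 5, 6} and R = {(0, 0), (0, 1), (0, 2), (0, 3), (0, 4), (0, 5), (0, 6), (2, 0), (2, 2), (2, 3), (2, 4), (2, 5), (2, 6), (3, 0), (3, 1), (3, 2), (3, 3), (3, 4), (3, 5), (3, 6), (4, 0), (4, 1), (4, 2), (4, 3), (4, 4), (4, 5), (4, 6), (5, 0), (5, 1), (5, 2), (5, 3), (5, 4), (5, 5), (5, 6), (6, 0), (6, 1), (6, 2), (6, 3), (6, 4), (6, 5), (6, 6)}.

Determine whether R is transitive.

No

Transitive: no — 2 R 0 and 0 R 1, but not 2 R 1.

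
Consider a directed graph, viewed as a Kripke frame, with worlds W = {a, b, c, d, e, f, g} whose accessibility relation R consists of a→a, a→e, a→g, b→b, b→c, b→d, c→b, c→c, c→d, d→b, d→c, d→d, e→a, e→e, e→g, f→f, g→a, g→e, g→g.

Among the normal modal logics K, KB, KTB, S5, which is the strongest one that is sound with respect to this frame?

S5

Symmetric (axiom B): yes — every pair in R has its reverse in R.
Reflexive (axiom T): yes — every world is R-related to itself.
Euclidean (axiom 5): yes — any two successors of a common world are R-related.
So F validates K, KB, KTB, S5. The strongest is S5.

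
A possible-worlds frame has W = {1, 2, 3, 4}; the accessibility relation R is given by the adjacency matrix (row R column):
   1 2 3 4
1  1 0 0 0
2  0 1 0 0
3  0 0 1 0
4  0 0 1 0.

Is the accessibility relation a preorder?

No

Reflexive: no — 4 is not related to itself.
Transitive: yes — every two-step R-path is closed by a direct edge.
So R is not a preorder.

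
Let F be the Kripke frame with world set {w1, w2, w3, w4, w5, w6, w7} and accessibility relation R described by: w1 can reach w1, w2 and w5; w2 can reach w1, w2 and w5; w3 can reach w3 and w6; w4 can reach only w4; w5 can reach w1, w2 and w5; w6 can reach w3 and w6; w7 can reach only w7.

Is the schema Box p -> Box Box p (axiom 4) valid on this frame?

Yes

By correspondence theory, 4 is valid on a frame iff R is transitive.
Transitive: yes — every two-step R-path is closed by a direct edge.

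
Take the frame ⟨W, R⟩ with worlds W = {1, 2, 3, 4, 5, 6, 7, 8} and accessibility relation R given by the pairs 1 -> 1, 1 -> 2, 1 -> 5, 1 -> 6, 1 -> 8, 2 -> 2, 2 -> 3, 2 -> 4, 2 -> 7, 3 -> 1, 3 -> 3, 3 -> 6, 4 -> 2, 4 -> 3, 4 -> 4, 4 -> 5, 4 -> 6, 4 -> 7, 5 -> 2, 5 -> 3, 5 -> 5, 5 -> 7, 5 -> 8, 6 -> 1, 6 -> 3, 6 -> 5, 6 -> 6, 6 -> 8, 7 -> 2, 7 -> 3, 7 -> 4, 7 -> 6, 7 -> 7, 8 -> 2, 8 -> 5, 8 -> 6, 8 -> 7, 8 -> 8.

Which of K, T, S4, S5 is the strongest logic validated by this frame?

Reflexive (axiom T): yes — every world is R-related to itself.
Transitive (axiom 4): no — 1 R 2 and 2 R 3, but not 1 R 3.
Euclidean (axiom 5): no — 1 R 2 and 1 R 5, but not 2 R 5.
So F validates K, T; S4 would additionally require R to be transitive. The strongest is T.

T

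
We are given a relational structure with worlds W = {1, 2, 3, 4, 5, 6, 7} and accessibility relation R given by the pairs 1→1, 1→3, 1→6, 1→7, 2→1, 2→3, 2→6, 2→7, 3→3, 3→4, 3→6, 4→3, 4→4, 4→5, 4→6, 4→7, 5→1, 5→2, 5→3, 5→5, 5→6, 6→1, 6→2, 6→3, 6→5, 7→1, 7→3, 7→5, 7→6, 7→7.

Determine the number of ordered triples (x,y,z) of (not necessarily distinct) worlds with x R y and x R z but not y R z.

40

Enumerating: (1,3,1), (1,3,7), (1,6,6), (1,6,7), (2,3,1), (2,3,7), (2,6,6), (2,6,7), (3,6,4), (3,6,6), (4,3,5), (4,3,7), … and 28 more.
Total: 40.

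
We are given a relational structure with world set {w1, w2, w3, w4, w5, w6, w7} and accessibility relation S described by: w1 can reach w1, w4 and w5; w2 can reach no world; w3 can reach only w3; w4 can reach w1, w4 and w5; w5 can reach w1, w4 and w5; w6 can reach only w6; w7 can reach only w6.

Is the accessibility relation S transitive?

Transitive: yes — every two-step S-path is closed by a direct edge.

Yes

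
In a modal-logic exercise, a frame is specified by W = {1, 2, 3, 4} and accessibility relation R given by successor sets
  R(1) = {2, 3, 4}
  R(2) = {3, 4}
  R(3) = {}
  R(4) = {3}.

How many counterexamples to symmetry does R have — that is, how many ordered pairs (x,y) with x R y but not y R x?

Enumerating: (1,2), (1,3), (1,4), (2,3), (2,4), (4,3).

6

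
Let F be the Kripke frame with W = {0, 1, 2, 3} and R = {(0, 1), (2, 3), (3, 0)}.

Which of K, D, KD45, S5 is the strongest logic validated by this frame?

K

Serial (axiom D): no — 1 has no R-successor.
Euclidean (axiom 5): no — 0 R 1 and 0 R 1, but not 1 R 1.
Transitive (axiom 4): no — 2 R 3 and 3 R 0, but not 2 R 0.
Reflexive (axiom T): no — 0 is not related to itself.
So F validates K; D would additionally require R to be serial. The strongest is K.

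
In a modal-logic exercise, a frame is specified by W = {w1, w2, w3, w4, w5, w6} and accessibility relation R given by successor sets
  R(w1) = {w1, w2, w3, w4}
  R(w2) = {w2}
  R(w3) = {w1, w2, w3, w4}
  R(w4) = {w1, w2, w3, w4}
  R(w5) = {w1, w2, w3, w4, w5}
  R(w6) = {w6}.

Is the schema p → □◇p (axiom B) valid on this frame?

By correspondence theory, B is valid on a frame iff R is symmetric.
Symmetric: no — w1 R w2 but not w2 R w1.

No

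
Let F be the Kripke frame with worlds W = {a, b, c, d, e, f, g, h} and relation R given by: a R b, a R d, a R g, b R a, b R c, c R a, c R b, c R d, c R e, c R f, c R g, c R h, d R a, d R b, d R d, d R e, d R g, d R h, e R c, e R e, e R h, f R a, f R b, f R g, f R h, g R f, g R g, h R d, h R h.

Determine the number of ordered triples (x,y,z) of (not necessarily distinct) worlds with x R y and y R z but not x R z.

37

Enumerating: (a,b,a), (a,b,c), (a,d,a), (a,d,e), (a,d,h), (a,g,f), (b,a,b), (b,a,d), (b,a,g), (b,c,b), (b,c,d), (b,c,e), … and 25 more.
Total: 37.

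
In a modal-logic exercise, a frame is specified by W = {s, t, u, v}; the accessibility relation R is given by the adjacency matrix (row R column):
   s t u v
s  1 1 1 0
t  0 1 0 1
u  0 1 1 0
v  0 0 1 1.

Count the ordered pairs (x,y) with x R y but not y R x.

5

Enumerating: (s,t), (s,u), (t,v), (u,t), (v,u).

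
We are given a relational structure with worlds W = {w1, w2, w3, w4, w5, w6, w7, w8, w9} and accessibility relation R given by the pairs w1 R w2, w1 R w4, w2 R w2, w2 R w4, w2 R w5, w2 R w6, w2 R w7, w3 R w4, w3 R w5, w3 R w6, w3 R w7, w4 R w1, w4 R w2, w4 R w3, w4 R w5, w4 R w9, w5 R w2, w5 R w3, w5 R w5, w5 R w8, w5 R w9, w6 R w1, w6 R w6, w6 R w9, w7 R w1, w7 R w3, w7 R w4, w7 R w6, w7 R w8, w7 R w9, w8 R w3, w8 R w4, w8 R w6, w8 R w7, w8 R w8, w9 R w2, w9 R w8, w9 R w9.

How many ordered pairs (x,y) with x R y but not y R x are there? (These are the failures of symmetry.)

Enumerating: (w1,w2), (w2,w6), (w2,w7), (w3,w6), (w4,w5), (w4,w9), (w5,w8), (w5,w9), (w6,w1), (w6,w9), (w7,w1), (w7,w4), … and 7 more.
Total: 19.

19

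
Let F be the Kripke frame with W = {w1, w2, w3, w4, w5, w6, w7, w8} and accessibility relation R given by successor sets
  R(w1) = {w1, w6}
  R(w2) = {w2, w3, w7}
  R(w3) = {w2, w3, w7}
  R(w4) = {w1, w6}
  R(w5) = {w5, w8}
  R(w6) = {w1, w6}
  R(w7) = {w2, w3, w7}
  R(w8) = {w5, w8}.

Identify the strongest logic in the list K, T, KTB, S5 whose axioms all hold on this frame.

K

Reflexive (axiom T): no — w4 is not related to itself.
Symmetric (axiom B): no — w4 R w1 but not w1 R w4.
Euclidean (axiom 5): yes — any two successors of a common world are R-related.
So F validates K; T would additionally require R to be reflexive. The strongest is K.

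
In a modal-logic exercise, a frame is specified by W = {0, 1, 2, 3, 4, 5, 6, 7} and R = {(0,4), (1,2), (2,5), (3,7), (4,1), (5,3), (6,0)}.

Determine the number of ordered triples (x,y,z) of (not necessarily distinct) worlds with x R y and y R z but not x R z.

Enumerating: (0,4,1), (1,2,5), (2,5,3), (4,1,2), (5,3,7), (6,0,4).

6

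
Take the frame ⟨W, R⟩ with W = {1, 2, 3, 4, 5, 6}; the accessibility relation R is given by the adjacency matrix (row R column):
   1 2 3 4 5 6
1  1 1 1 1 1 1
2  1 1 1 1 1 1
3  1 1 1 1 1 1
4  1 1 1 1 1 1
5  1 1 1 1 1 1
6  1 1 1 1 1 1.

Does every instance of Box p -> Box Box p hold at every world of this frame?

Yes

By correspondence theory, 4 is valid on a frame iff R is transitive.
Transitive: yes — every two-step R-path is closed by a direct edge.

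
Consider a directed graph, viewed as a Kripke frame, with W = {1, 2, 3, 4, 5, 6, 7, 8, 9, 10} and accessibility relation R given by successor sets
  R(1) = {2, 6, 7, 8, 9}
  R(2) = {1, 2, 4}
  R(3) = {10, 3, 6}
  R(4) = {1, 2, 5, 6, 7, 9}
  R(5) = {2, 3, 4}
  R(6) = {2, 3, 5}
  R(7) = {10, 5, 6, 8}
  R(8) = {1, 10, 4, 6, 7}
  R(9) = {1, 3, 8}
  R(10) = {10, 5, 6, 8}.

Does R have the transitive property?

No

Transitive: no — 1 R 2 and 2 R 4, but not 1 R 4.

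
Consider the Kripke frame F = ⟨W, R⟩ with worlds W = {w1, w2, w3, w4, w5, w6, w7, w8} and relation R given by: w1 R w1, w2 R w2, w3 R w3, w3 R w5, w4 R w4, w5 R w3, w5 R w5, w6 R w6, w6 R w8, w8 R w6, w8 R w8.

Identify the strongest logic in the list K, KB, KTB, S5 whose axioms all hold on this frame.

Symmetric (axiom B): yes — every pair in R has its reverse in R.
Reflexive (axiom T): no — w7 is not related to itself.
Euclidean (axiom 5): yes — any two successors of a common world are R-related.
So F validates K, KB; KTB would additionally require R to be reflexive. The strongest is KB.

KB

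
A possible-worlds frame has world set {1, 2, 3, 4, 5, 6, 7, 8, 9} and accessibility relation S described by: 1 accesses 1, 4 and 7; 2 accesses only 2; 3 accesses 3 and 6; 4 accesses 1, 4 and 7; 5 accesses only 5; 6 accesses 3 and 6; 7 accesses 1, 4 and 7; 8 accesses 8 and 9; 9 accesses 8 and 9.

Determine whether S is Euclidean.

Yes

Euclidean: yes — any two successors of a common world are S-related.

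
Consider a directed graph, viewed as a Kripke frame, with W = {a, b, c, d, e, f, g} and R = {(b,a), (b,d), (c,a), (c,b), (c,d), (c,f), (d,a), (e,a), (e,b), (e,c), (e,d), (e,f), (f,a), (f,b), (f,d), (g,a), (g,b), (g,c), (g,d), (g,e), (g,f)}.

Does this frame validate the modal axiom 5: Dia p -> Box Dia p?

Axiom 5 corresponds to the accessibility relation being Euclidean.
Euclidean: no — b R a and b R d, but not a R d.

No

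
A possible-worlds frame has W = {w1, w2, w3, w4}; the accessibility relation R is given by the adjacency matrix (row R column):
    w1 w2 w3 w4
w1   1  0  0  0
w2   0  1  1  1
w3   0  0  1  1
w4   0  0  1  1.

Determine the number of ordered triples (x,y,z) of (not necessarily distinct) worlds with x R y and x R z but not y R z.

Enumerating: (w2,w3,w2), (w2,w4,w2).

2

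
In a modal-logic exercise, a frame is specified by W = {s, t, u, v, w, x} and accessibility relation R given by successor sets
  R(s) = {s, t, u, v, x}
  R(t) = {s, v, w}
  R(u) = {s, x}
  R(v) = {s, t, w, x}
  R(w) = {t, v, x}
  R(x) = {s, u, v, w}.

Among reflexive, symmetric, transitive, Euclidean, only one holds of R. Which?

Reflexive: no — t is not related to itself.
Symmetric: yes — every pair in R has its reverse in R.
Transitive: no — s R t and t R w, but not s R w.
Euclidean: no — s R t and s R u, but not t R u.
Only symmetric holds.

symmetric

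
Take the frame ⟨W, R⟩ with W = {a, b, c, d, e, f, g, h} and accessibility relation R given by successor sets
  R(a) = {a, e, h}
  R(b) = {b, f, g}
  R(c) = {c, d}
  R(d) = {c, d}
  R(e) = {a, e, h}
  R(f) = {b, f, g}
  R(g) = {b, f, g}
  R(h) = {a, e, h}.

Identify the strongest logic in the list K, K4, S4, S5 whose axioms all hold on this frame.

S5

Transitive (axiom 4): yes — every two-step R-path is closed by a direct edge.
Reflexive (axiom T): yes — every world is R-related to itself.
Euclidean (axiom 5): yes — any two successors of a common world are R-related.
So F validates K, K4, S4, S5. The strongest is S5.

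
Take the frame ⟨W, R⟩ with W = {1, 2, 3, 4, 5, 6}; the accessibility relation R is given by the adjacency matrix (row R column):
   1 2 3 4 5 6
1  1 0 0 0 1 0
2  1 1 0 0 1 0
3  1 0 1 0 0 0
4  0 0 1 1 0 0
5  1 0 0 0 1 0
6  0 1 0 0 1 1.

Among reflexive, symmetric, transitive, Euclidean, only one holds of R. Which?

reflexive

Reflexive: yes — every world is R-related to itself.
Symmetric: no — 2 R 1 but not 1 R 2.
Transitive: no — 3 R 1 and 1 R 5, but not 3 R 5.
Euclidean: no — 6 R 5 and 6 R 2, but not 5 R 2.
Only reflexive holds.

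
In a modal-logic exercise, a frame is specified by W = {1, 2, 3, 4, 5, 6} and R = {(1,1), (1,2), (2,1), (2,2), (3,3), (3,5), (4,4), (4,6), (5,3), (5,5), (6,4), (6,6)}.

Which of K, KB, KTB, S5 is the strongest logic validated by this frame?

S5

Symmetric (axiom B): yes — every pair in R has its reverse in R.
Reflexive (axiom T): yes — every world is R-related to itself.
Euclidean (axiom 5): yes — any two successors of a common world are R-related.
So F validates K, KB, KTB, S5. The strongest is S5.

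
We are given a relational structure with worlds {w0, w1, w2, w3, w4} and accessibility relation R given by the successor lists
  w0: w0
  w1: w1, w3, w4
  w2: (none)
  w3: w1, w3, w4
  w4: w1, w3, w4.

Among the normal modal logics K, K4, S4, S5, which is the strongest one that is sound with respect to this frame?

K4

Transitive (axiom 4): yes — every two-step R-path is closed by a direct edge.
Reflexive (axiom T): no — w2 is not related to itself.
Euclidean (axiom 5): yes — any two successors of a common world are R-related.
So F validates K, K4; S4 would additionally require R to be reflexive. The strongest is K4.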